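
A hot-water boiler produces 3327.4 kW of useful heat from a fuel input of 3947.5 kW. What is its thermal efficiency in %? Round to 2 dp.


eta = (3327.4/3947.5)*100 = 84.29 %

84.29 %


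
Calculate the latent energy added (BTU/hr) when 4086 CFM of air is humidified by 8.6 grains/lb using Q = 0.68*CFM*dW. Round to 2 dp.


Q = 0.68 * 4086 * 8.6 = 23894.93 BTU/hr

23894.93 BTU/hr


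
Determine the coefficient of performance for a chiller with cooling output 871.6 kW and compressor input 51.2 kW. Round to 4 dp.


COP = 871.6 / 51.2 = 17.0234

17.0234


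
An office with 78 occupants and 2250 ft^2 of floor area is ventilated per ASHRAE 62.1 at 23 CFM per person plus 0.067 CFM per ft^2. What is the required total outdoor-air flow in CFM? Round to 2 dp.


Total = 78*23 + 2250*0.067 = 1944.75 CFM

1944.75 CFM


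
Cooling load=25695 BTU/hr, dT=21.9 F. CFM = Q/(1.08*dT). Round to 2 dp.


CFM = 25695 / (1.08 * 21.9) = 1086.38

1086.38 CFM


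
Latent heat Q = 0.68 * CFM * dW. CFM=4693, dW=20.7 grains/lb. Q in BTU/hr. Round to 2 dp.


Q = 0.68 * 4693 * 20.7 = 66058.67 BTU/hr

66058.67 BTU/hr


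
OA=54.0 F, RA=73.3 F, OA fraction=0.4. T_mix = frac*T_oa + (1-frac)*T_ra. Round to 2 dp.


T_mix = 0.4*54.0 + 0.6*73.3 = 65.58 F

65.58 F


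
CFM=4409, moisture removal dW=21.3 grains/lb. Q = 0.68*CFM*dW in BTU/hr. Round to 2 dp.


Q = 0.68 * 4409 * 21.3 = 63859.96 BTU/hr

63859.96 BTU/hr


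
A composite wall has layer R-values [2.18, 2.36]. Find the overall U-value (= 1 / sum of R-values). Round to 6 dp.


R_total = 2.18 + 2.36 = 4.54
U = 1/4.54 = 0.220264

0.220264


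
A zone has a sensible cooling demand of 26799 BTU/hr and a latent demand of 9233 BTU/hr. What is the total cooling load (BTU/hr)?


Qt = 26799 + 9233 = 36032 BTU/hr

36032 BTU/hr


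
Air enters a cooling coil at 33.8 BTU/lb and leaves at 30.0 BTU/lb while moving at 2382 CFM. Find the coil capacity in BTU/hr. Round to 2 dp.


Q = 4.5 * 2382 * (33.8 - 30.0) = 40732.20 BTU/hr

40732.20 BTU/hr


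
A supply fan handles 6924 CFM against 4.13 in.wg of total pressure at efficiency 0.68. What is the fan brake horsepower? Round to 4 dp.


BHP = 6924 * 4.13 / (6356 * 0.68) = 6.6163 hp

6.6163 hp


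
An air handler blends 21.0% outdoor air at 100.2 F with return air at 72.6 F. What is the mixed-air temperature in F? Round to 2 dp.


T_mix = 72.6 + (21.0/100)*(100.2-72.6) = 78.40 F

78.40 F


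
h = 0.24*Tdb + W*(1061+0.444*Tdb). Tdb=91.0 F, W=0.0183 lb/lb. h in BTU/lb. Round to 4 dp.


h = 0.24*91.0 + 0.0183*(1061+0.444*91.0) = 41.9957 BTU/lb

41.9957 BTU/lb


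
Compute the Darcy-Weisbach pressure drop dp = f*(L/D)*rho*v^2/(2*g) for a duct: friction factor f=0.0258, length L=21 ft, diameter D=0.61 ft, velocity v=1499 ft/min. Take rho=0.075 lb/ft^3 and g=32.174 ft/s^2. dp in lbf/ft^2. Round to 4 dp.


v_fps = 1499/60 = 24.9833 ft/s
dp = 0.0258*(21/0.61)*0.075*24.9833^2/(2*32.174) = 0.6462 lbf/ft^2

0.6462 lbf/ft^2


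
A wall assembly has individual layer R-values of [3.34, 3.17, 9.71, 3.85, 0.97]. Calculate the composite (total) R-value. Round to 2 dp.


R_total = 3.34 + 3.17 + 9.71 + 3.85 + 0.97 = 21.04

21.04


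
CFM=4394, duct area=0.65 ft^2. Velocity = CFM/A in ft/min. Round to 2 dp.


V = 4394 / 0.65 = 6760.00 ft/min

6760.00 ft/min


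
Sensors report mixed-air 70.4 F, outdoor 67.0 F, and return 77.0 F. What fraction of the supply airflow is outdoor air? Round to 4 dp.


frac = (70.4 - 77.0) / (67.0 - 77.0) = 0.6600

0.6600


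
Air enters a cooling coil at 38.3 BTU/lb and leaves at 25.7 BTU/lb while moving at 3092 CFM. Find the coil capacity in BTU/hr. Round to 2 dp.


Q = 4.5 * 3092 * (38.3 - 25.7) = 175316.40 BTU/hr

175316.40 BTU/hr


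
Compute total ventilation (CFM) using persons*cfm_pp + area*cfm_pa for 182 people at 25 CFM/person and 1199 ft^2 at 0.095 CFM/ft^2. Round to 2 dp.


Total = 182*25 + 1199*0.095 = 4663.91 CFM

4663.91 CFM


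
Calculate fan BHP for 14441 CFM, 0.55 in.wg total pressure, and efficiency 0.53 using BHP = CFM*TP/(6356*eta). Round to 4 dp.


BHP = 14441 * 0.55 / (6356 * 0.53) = 2.3578 hp

2.3578 hp


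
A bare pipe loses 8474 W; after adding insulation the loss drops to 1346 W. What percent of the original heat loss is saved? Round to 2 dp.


Savings = ((8474-1346)/8474)*100 = 84.12 %

84.12 %


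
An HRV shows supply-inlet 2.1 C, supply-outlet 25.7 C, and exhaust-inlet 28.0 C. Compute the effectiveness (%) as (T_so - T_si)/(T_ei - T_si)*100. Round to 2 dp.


eff = (25.7-2.1)/(28.0-2.1)*100 = 91.12 %

91.12 %


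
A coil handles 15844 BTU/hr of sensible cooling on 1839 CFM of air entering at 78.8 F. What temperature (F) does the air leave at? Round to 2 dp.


dT = 15844/(1.08*1839) = 7.9774
T_leave = 78.8 - 7.9774 = 70.82 F

70.82 F


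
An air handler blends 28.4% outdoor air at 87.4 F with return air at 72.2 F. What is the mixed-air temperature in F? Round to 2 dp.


T_mix = 72.2 + (28.4/100)*(87.4-72.2) = 76.52 F

76.52 F


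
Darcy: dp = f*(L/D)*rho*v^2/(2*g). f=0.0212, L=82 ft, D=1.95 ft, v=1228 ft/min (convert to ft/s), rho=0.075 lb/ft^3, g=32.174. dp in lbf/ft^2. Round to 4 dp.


v_fps = 1228/60 = 20.4667 ft/s
dp = 0.0212*(82/1.95)*0.075*20.4667^2/(2*32.174) = 0.4352 lbf/ft^2

0.4352 lbf/ft^2


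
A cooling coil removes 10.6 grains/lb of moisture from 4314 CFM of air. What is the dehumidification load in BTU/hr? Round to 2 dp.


Q = 0.68 * 4314 * 10.6 = 31095.31 BTU/hr

31095.31 BTU/hr


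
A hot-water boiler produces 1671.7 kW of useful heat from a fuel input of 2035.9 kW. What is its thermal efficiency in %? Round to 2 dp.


eta = (1671.7/2035.9)*100 = 82.11 %

82.11 %


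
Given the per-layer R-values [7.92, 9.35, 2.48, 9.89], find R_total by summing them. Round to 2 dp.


R_total = 7.92 + 9.35 + 2.48 + 9.89 = 29.64

29.64


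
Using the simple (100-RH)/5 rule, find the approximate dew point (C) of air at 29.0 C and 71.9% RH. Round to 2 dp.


Td = 29.0 - (100-71.9)/5 = 23.38 C

23.38 C


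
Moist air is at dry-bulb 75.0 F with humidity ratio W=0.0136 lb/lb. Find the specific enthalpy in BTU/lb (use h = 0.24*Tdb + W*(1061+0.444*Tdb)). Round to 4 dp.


h = 0.24*75.0 + 0.0136*(1061+0.444*75.0) = 32.8825 BTU/lb

32.8825 BTU/lb


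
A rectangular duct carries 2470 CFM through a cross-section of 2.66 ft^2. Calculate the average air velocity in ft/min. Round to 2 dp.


V = 2470 / 2.66 = 928.57 ft/min

928.57 ft/min


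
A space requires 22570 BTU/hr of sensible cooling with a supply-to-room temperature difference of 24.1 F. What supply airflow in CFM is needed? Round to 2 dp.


CFM = 22570 / (1.08 * 24.1) = 867.14

867.14 CFM


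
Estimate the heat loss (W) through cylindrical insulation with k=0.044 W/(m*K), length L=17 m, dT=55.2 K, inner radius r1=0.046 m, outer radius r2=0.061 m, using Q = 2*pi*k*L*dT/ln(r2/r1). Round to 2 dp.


Q = 2*pi*0.044*17*55.2/ln(0.061/0.046) = 919.21 W

919.21 W


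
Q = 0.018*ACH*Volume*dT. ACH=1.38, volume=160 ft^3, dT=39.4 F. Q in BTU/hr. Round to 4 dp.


Q = 0.018 * 1.38 * 160 * 39.4 = 156.5914 BTU/hr

156.5914 BTU/hr


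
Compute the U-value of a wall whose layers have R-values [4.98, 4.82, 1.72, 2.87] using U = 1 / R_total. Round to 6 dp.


R_total = 4.98 + 4.82 + 1.72 + 2.87 = 14.39
U = 1/14.39 = 0.069493

0.069493


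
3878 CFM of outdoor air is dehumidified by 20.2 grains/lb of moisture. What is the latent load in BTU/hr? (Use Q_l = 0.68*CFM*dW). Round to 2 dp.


Q = 0.68 * 3878 * 20.2 = 53268.21 BTU/hr

53268.21 BTU/hr


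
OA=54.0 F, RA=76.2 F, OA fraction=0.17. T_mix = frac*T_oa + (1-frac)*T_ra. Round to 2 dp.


T_mix = 0.17*54.0 + 0.83*76.2 = 72.43 F

72.43 F


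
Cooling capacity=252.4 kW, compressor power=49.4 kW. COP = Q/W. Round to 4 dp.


COP = 252.4 / 49.4 = 5.1093

5.1093


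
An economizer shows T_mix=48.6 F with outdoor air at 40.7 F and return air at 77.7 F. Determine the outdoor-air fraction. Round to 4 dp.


frac = (48.6 - 77.7) / (40.7 - 77.7) = 0.7865

0.7865


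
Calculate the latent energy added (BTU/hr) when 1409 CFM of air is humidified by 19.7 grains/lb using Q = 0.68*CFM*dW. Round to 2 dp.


Q = 0.68 * 1409 * 19.7 = 18874.96 BTU/hr

18874.96 BTU/hr


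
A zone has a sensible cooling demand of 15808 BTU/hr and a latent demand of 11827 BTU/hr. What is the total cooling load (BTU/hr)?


Qt = 15808 + 11827 = 27635 BTU/hr

27635 BTU/hr


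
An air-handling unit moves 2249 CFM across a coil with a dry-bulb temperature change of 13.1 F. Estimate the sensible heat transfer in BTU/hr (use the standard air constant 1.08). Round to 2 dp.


Q = 1.08 * 2249 * 13.1 = 31818.85 BTU/hr

31818.85 BTU/hr


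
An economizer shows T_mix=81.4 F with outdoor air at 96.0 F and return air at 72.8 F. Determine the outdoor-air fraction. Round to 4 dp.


frac = (81.4 - 72.8) / (96.0 - 72.8) = 0.3707

0.3707


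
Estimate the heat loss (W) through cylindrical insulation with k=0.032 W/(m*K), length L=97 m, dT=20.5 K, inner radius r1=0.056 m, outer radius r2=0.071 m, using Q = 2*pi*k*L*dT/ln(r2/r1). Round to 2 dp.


Q = 2*pi*0.032*97*20.5/ln(0.071/0.056) = 1684.64 W

1684.64 W


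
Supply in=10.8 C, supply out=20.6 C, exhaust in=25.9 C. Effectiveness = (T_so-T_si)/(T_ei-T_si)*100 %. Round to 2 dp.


eff = (20.6-10.8)/(25.9-10.8)*100 = 64.90 %

64.90 %


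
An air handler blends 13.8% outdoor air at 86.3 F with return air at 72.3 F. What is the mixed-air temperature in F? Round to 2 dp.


T_mix = 72.3 + (13.8/100)*(86.3-72.3) = 74.23 F

74.23 F


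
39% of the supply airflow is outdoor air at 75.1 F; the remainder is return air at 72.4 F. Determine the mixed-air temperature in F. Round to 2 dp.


T_mix = 0.39*75.1 + 0.61*72.4 = 73.45 F

73.45 F


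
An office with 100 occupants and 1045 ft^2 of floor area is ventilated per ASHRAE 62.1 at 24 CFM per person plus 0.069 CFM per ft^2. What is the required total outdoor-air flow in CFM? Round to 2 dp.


Total = 100*24 + 1045*0.069 = 2472.11 CFM

2472.11 CFM


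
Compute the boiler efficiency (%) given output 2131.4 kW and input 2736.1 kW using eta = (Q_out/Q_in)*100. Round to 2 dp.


eta = (2131.4/2736.1)*100 = 77.90 %

77.90 %


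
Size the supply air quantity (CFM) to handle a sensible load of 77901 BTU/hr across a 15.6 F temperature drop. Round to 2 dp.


CFM = 77901 / (1.08 * 15.6) = 4623.75

4623.75 CFM


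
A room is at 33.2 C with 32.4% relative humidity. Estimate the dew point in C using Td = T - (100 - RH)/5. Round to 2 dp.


Td = 33.2 - (100-32.4)/5 = 19.68 C

19.68 C


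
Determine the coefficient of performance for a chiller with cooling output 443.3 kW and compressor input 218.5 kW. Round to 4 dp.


COP = 443.3 / 218.5 = 2.0288

2.0288


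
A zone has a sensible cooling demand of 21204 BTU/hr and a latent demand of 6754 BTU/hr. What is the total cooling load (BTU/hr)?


Qt = 21204 + 6754 = 27958 BTU/hr

27958 BTU/hr


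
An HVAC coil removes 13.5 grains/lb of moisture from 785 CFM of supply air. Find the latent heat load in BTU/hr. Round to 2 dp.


Q = 0.68 * 785 * 13.5 = 7206.30 BTU/hr

7206.30 BTU/hr


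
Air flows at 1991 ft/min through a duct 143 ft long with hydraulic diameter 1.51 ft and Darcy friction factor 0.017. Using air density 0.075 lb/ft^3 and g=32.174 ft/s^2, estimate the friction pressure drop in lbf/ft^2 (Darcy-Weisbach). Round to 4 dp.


v_fps = 1991/60 = 33.1833 ft/s
dp = 0.017*(143/1.51)*0.075*33.1833^2/(2*32.174) = 2.0662 lbf/ft^2

2.0662 lbf/ft^2


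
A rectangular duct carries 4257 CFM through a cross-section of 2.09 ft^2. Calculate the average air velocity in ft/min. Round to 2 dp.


V = 4257 / 2.09 = 2036.84 ft/min

2036.84 ft/min


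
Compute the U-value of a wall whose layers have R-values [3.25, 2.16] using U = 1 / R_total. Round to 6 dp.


R_total = 3.25 + 2.16 = 5.41
U = 1/5.41 = 0.184843

0.184843


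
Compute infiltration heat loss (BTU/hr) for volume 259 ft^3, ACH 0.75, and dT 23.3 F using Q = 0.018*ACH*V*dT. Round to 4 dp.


Q = 0.018 * 0.75 * 259 * 23.3 = 81.4685 BTU/hr

81.4685 BTU/hr


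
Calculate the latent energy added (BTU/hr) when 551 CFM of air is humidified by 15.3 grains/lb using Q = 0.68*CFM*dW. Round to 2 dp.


Q = 0.68 * 551 * 15.3 = 5732.60 BTU/hr

5732.60 BTU/hr


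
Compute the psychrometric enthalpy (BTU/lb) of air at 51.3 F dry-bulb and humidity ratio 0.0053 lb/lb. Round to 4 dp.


h = 0.24*51.3 + 0.0053*(1061+0.444*51.3) = 18.0560 BTU/lb

18.0560 BTU/lb


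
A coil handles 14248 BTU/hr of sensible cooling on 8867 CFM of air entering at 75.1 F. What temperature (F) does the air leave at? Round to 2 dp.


dT = 14248/(1.08*8867) = 1.4878
T_leave = 75.1 - 1.4878 = 73.61 F

73.61 F


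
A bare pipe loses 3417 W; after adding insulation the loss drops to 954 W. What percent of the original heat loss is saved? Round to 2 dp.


Savings = ((3417-954)/3417)*100 = 72.08 %

72.08 %


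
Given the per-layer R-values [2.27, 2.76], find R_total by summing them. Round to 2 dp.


R_total = 2.27 + 2.76 = 5.03

5.03


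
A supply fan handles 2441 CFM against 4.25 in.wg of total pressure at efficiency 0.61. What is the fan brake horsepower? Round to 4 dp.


BHP = 2441 * 4.25 / (6356 * 0.61) = 2.6757 hp

2.6757 hp


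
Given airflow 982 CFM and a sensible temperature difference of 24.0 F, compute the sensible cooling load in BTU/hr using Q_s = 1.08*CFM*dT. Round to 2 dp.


Q = 1.08 * 982 * 24.0 = 25453.44 BTU/hr

25453.44 BTU/hr


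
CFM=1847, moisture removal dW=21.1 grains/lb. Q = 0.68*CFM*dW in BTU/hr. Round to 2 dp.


Q = 0.68 * 1847 * 21.1 = 26500.76 BTU/hr

26500.76 BTU/hr


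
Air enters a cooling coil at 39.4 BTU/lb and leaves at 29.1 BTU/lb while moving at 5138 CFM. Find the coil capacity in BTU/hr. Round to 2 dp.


Q = 4.5 * 5138 * (39.4 - 29.1) = 238146.30 BTU/hr

238146.30 BTU/hr


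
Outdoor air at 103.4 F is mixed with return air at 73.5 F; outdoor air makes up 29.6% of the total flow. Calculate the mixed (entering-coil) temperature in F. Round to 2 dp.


T_mix = 73.5 + (29.6/100)*(103.4-73.5) = 82.35 F

82.35 F


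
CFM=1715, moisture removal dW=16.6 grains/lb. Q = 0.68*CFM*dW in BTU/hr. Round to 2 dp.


Q = 0.68 * 1715 * 16.6 = 19358.92 BTU/hr

19358.92 BTU/hr


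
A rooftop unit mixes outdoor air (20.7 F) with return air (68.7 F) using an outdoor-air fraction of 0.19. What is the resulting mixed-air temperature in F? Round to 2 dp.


T_mix = 0.19*20.7 + 0.81*68.7 = 59.58 F

59.58 F


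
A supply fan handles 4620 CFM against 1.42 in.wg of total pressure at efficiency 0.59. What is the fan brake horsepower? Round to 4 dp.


BHP = 4620 * 1.42 / (6356 * 0.59) = 1.7494 hp

1.7494 hp


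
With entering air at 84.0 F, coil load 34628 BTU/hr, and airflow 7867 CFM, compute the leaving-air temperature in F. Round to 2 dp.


dT = 34628/(1.08*7867) = 4.0756
T_leave = 84.0 - 4.0756 = 79.92 F

79.92 F


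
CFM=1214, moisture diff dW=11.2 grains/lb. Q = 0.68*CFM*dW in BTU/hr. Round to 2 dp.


Q = 0.68 * 1214 * 11.2 = 9245.82 BTU/hr

9245.82 BTU/hr


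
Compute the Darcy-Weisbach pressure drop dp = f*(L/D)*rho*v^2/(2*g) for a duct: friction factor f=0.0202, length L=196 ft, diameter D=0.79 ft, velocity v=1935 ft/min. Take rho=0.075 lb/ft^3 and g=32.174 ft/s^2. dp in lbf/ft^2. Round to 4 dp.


v_fps = 1935/60 = 32.25 ft/s
dp = 0.0202*(196/0.79)*0.075*32.25^2/(2*32.174) = 6.0753 lbf/ft^2

6.0753 lbf/ft^2


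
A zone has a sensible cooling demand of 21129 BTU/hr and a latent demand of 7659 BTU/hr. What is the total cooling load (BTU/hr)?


Qt = 21129 + 7659 = 28788 BTU/hr

28788 BTU/hr


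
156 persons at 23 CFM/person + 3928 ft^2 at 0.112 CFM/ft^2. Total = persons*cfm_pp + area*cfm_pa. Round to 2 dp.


Total = 156*23 + 3928*0.112 = 4027.94 CFM

4027.94 CFM


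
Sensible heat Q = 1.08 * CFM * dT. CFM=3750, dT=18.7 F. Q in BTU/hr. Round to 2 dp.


Q = 1.08 * 3750 * 18.7 = 75735.00 BTU/hr

75735.00 BTU/hr


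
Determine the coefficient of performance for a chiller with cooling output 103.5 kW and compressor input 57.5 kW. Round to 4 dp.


COP = 103.5 / 57.5 = 1.8000

1.8000


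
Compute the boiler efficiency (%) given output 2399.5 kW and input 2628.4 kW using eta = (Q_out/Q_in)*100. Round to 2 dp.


eta = (2399.5/2628.4)*100 = 91.29 %

91.29 %


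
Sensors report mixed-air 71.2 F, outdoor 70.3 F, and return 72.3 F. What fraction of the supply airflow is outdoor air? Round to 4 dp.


frac = (71.2 - 72.3) / (70.3 - 72.3) = 0.5500

0.5500


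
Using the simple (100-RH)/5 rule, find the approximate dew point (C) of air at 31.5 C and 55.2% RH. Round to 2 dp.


Td = 31.5 - (100-55.2)/5 = 22.54 C

22.54 C


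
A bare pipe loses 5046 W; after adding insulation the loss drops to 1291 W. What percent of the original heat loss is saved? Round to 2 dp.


Savings = ((5046-1291)/5046)*100 = 74.42 %

74.42 %


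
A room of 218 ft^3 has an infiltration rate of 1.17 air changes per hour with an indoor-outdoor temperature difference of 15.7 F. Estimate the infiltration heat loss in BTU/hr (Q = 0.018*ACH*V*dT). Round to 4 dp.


Q = 0.018 * 1.17 * 218 * 15.7 = 72.0800 BTU/hr

72.0800 BTU/hr


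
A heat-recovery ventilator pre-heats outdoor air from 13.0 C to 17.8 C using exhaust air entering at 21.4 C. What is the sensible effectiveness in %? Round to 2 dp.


eff = (17.8-13.0)/(21.4-13.0)*100 = 57.14 %

57.14 %


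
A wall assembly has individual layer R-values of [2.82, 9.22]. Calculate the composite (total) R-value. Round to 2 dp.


R_total = 2.82 + 9.22 = 12.04

12.04


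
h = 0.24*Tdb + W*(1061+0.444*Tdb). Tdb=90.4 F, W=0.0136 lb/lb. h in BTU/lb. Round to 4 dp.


h = 0.24*90.4 + 0.0136*(1061+0.444*90.4) = 36.6715 BTU/lb

36.6715 BTU/lb


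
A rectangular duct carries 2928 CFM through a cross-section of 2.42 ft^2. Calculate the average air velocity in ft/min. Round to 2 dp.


V = 2928 / 2.42 = 1209.92 ft/min

1209.92 ft/min


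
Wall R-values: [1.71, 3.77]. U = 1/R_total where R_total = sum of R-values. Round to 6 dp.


R_total = 1.71 + 3.77 = 5.48
U = 1/5.48 = 0.182482

0.182482


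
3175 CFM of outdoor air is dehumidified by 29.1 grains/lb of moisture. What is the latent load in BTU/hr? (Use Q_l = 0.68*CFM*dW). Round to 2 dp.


Q = 0.68 * 3175 * 29.1 = 62826.90 BTU/hr

62826.90 BTU/hr


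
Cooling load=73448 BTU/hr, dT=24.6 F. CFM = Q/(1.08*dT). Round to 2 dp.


CFM = 73448 / (1.08 * 24.6) = 2764.53

2764.53 CFM


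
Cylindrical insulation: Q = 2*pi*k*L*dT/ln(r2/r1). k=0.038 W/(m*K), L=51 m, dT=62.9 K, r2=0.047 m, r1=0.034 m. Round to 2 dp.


Q = 2*pi*0.038*51*62.9/ln(0.047/0.034) = 2365.51 W

2365.51 W


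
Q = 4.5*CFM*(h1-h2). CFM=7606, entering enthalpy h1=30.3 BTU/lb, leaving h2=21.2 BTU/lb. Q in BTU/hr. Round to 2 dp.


Q = 4.5 * 7606 * (30.3 - 21.2) = 311465.70 BTU/hr

311465.70 BTU/hr


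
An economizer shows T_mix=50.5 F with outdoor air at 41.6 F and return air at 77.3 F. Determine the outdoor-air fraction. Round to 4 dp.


frac = (50.5 - 77.3) / (41.6 - 77.3) = 0.7507

0.7507


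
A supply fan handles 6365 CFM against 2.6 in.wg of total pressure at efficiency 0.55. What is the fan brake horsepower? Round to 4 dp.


BHP = 6365 * 2.6 / (6356 * 0.55) = 4.7340 hp

4.7340 hp


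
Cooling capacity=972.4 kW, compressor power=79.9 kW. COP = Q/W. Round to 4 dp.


COP = 972.4 / 79.9 = 12.1702

12.1702


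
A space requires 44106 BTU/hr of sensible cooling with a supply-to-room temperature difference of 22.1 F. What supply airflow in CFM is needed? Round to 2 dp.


CFM = 44106 / (1.08 * 22.1) = 1847.91

1847.91 CFM


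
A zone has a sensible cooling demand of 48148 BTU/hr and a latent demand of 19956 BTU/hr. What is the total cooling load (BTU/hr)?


Qt = 48148 + 19956 = 68104 BTU/hr

68104 BTU/hr


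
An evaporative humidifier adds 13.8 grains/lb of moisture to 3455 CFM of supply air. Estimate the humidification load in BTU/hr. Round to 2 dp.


Q = 0.68 * 3455 * 13.8 = 32421.72 BTU/hr

32421.72 BTU/hr


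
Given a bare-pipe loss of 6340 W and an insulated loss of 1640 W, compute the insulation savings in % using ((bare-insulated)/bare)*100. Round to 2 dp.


Savings = ((6340-1640)/6340)*100 = 74.13 %

74.13 %


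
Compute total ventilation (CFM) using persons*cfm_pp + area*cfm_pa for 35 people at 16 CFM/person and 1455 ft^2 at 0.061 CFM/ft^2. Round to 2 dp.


Total = 35*16 + 1455*0.061 = 648.76 CFM

648.76 CFM


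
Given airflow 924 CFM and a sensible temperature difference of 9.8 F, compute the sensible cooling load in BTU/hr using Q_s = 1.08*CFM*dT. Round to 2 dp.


Q = 1.08 * 924 * 9.8 = 9779.62 BTU/hr

9779.62 BTU/hr


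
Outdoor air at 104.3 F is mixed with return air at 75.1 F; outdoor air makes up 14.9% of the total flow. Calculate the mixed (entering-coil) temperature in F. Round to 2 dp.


T_mix = 75.1 + (14.9/100)*(104.3-75.1) = 79.45 F

79.45 F


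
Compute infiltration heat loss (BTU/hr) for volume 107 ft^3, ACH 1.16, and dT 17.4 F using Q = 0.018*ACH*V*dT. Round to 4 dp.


Q = 0.018 * 1.16 * 107 * 17.4 = 38.8744 BTU/hr

38.8744 BTU/hr


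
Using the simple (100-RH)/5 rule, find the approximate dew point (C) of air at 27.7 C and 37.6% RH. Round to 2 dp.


Td = 27.7 - (100-37.6)/5 = 15.22 C

15.22 C


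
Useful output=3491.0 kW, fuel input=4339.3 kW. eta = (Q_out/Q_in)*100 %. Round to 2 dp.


eta = (3491.0/4339.3)*100 = 80.45 %

80.45 %


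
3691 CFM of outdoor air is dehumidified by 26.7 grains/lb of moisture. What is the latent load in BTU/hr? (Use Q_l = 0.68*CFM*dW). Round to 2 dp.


Q = 0.68 * 3691 * 26.7 = 67013.80 BTU/hr

67013.80 BTU/hr


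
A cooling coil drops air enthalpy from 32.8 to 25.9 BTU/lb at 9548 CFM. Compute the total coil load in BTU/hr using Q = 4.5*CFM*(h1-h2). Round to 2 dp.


Q = 4.5 * 9548 * (32.8 - 25.9) = 296465.40 BTU/hr

296465.40 BTU/hr


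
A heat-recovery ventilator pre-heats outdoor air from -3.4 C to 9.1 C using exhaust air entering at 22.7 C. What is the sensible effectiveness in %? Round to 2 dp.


eff = (9.1-(-3.4))/(22.7-(-3.4))*100 = 47.89 %

47.89 %


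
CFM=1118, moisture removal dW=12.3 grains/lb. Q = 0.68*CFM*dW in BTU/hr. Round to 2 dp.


Q = 0.68 * 1118 * 12.3 = 9350.95 BTU/hr

9350.95 BTU/hr


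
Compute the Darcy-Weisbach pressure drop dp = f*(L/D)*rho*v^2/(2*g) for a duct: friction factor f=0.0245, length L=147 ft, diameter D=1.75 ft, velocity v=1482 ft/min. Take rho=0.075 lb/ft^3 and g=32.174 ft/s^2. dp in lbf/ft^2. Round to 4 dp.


v_fps = 1482/60 = 24.7 ft/s
dp = 0.0245*(147/1.75)*0.075*24.7^2/(2*32.174) = 1.4634 lbf/ft^2

1.4634 lbf/ft^2


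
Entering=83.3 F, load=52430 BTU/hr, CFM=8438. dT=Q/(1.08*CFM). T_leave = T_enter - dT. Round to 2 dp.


dT = 52430/(1.08*8438) = 5.7533
T_leave = 83.3 - 5.7533 = 77.55 F

77.55 F


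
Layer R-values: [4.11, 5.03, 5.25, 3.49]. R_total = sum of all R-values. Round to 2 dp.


R_total = 4.11 + 5.03 + 5.25 + 3.49 = 17.88

17.88


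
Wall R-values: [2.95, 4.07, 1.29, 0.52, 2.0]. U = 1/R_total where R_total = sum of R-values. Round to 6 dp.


R_total = 2.95 + 4.07 + 1.29 + 0.52 + 2.0 = 10.83
U = 1/10.83 = 0.092336

0.092336


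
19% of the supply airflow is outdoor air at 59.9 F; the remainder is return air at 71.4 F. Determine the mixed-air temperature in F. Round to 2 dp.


T_mix = 0.19*59.9 + 0.81*71.4 = 69.22 F

69.22 F


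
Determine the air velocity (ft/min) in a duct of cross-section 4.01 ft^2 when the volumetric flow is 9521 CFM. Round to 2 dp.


V = 9521 / 4.01 = 2374.31 ft/min

2374.31 ft/min


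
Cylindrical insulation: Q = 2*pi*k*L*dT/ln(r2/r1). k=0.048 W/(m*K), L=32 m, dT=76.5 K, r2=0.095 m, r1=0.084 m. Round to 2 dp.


Q = 2*pi*0.048*32*76.5/ln(0.095/0.084) = 5999.50 W

5999.50 W


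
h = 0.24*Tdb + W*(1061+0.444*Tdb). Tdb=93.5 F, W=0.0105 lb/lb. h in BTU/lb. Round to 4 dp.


h = 0.24*93.5 + 0.0105*(1061+0.444*93.5) = 34.0164 BTU/lb

34.0164 BTU/lb


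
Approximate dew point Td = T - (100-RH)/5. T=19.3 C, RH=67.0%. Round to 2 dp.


Td = 19.3 - (100-67.0)/5 = 12.70 C

12.70 C


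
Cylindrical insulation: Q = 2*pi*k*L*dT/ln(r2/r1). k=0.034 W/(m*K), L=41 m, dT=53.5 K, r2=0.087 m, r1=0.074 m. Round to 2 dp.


Q = 2*pi*0.034*41*53.5/ln(0.087/0.074) = 2895.36 W

2895.36 W


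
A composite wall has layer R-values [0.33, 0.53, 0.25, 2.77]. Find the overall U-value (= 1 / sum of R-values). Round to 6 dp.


R_total = 0.33 + 0.53 + 0.25 + 2.77 = 3.88
U = 1/3.88 = 0.257732

0.257732


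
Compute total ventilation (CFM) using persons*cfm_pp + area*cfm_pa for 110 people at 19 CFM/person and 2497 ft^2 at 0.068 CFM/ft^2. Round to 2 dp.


Total = 110*19 + 2497*0.068 = 2259.80 CFM

2259.80 CFM


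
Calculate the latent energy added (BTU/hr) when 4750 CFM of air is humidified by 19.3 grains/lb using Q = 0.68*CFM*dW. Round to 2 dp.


Q = 0.68 * 4750 * 19.3 = 62339.00 BTU/hr

62339.00 BTU/hr


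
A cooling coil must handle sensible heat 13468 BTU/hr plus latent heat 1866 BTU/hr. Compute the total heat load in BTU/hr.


Qt = 13468 + 1866 = 15334 BTU/hr

15334 BTU/hr


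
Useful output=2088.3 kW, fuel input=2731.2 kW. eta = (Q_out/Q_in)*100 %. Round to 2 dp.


eta = (2088.3/2731.2)*100 = 76.46 %

76.46 %


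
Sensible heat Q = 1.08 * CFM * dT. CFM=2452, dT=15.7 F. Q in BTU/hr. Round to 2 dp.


Q = 1.08 * 2452 * 15.7 = 41576.11 BTU/hr

41576.11 BTU/hr


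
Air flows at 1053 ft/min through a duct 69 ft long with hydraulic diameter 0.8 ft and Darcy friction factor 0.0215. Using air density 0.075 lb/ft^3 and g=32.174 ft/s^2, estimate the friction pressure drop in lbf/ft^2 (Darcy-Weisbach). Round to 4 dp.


v_fps = 1053/60 = 17.55 ft/s
dp = 0.0215*(69/0.8)*0.075*17.55^2/(2*32.174) = 0.6657 lbf/ft^2

0.6657 lbf/ft^2


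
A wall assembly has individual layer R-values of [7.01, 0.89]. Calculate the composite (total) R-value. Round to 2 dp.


R_total = 7.01 + 0.89 = 7.90

7.90


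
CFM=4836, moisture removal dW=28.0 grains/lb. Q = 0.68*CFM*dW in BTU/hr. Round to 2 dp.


Q = 0.68 * 4836 * 28.0 = 92077.44 BTU/hr

92077.44 BTU/hr


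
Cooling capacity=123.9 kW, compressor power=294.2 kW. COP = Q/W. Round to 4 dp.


COP = 123.9 / 294.2 = 0.4211

0.4211


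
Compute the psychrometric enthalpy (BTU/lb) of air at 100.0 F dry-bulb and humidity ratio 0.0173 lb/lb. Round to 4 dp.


h = 0.24*100.0 + 0.0173*(1061+0.444*100.0) = 43.1234 BTU/lb

43.1234 BTU/lb


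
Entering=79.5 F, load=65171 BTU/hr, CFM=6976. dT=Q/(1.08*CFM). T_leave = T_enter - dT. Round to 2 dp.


dT = 65171/(1.08*6976) = 8.6502
T_leave = 79.5 - 8.6502 = 70.85 F

70.85 F


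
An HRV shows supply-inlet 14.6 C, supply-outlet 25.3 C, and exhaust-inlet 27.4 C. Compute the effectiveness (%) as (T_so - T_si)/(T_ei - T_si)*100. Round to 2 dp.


eff = (25.3-14.6)/(27.4-14.6)*100 = 83.59 %

83.59 %


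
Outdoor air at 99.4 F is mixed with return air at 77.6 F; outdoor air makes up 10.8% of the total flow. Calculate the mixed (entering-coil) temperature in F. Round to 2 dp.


T_mix = 77.6 + (10.8/100)*(99.4-77.6) = 79.95 F

79.95 F


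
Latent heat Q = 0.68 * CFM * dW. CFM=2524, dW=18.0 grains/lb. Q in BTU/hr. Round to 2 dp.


Q = 0.68 * 2524 * 18.0 = 30893.76 BTU/hr

30893.76 BTU/hr


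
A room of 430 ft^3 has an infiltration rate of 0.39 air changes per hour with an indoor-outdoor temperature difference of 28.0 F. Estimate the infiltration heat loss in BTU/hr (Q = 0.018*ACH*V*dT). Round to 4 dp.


Q = 0.018 * 0.39 * 430 * 28.0 = 84.5208 BTU/hr

84.5208 BTU/hr


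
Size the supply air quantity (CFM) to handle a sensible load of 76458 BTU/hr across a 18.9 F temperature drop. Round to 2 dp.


CFM = 76458 / (1.08 * 18.9) = 3745.74

3745.74 CFM


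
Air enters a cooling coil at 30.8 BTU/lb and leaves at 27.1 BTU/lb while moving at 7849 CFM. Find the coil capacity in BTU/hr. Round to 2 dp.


Q = 4.5 * 7849 * (30.8 - 27.1) = 130685.85 BTU/hr

130685.85 BTU/hr


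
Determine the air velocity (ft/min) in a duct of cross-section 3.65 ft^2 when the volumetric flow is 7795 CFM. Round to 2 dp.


V = 7795 / 3.65 = 2135.62 ft/min

2135.62 ft/min


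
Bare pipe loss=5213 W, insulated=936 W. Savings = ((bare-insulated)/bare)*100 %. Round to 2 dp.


Savings = ((5213-936)/5213)*100 = 82.04 %

82.04 %


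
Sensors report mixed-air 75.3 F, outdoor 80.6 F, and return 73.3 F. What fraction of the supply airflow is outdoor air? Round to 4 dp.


frac = (75.3 - 73.3) / (80.6 - 73.3) = 0.2740

0.2740


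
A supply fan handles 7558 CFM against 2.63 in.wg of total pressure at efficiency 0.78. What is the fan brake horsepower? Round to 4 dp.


BHP = 7558 * 2.63 / (6356 * 0.78) = 4.0094 hp

4.0094 hp


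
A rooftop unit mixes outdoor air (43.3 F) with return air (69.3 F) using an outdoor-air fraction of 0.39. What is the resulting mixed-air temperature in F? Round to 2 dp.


T_mix = 0.39*43.3 + 0.61*69.3 = 59.16 F

59.16 F


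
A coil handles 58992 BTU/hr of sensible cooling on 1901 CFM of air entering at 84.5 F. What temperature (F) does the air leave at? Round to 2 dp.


dT = 58992/(1.08*1901) = 28.7334
T_leave = 84.5 - 28.7334 = 55.77 F

55.77 F


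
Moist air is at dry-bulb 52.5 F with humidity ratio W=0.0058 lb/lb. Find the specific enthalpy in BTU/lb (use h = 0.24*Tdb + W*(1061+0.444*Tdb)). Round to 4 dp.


h = 0.24*52.5 + 0.0058*(1061+0.444*52.5) = 18.8890 BTU/lb

18.8890 BTU/lb


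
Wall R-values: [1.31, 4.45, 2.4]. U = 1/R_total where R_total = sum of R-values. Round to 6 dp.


R_total = 1.31 + 4.45 + 2.4 = 8.16
U = 1/8.16 = 0.122549

0.122549


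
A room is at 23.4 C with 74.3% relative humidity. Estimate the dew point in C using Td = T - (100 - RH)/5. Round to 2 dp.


Td = 23.4 - (100-74.3)/5 = 18.26 C

18.26 C


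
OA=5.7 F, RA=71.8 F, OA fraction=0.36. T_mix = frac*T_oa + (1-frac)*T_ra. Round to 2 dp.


T_mix = 0.36*5.7 + 0.64*71.8 = 48.00 F

48.00 F


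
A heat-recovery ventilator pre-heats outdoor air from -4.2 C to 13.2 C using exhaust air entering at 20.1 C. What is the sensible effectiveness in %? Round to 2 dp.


eff = (13.2-(-4.2))/(20.1-(-4.2))*100 = 71.60 %

71.60 %


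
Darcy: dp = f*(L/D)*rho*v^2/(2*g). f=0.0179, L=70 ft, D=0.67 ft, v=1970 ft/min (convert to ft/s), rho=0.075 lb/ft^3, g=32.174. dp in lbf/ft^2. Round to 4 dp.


v_fps = 1970/60 = 32.8333 ft/s
dp = 0.0179*(70/0.67)*0.075*32.8333^2/(2*32.174) = 2.3498 lbf/ft^2

2.3498 lbf/ft^2


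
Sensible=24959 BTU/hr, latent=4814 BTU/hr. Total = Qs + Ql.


Qt = 24959 + 4814 = 29773 BTU/hr

29773 BTU/hr


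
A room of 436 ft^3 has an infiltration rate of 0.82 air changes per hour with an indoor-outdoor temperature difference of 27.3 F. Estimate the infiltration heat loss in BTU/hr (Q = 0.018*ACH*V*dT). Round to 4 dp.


Q = 0.018 * 0.82 * 436 * 27.3 = 175.6853 BTU/hr

175.6853 BTU/hr


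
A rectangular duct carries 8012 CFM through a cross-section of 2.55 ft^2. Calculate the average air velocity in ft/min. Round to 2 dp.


V = 8012 / 2.55 = 3141.96 ft/min

3141.96 ft/min


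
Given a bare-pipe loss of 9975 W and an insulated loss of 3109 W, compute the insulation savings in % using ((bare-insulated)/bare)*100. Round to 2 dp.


Savings = ((9975-3109)/9975)*100 = 68.83 %

68.83 %


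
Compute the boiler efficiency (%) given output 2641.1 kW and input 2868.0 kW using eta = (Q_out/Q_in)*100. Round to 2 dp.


eta = (2641.1/2868.0)*100 = 92.09 %

92.09 %


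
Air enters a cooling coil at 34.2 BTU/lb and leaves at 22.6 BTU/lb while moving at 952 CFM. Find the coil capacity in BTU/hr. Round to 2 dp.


Q = 4.5 * 952 * (34.2 - 22.6) = 49694.40 BTU/hr

49694.40 BTU/hr


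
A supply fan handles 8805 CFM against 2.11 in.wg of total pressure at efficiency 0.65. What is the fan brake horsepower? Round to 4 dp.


BHP = 8805 * 2.11 / (6356 * 0.65) = 4.4969 hp

4.4969 hp


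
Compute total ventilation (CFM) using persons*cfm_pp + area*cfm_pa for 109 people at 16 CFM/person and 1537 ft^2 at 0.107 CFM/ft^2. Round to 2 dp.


Total = 109*16 + 1537*0.107 = 1908.46 CFM

1908.46 CFM


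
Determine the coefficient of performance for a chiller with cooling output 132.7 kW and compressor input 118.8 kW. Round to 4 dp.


COP = 132.7 / 118.8 = 1.1170

1.1170


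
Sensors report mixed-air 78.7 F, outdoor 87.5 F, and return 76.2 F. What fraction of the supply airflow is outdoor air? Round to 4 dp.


frac = (78.7 - 76.2) / (87.5 - 76.2) = 0.2212

0.2212


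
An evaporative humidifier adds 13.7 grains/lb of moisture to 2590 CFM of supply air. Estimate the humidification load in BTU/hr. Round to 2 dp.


Q = 0.68 * 2590 * 13.7 = 24128.44 BTU/hr

24128.44 BTU/hr


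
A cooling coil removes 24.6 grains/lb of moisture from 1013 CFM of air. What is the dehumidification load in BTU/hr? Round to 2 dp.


Q = 0.68 * 1013 * 24.6 = 16945.46 BTU/hr

16945.46 BTU/hr


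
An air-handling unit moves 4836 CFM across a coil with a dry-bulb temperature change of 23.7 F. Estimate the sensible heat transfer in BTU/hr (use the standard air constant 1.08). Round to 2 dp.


Q = 1.08 * 4836 * 23.7 = 123782.26 BTU/hr

123782.26 BTU/hr


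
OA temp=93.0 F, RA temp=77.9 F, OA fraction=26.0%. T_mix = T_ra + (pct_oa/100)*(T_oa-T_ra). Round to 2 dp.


T_mix = 77.9 + (26.0/100)*(93.0-77.9) = 81.83 F

81.83 F


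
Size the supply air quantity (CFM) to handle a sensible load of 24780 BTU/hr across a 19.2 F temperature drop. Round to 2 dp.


CFM = 24780 / (1.08 * 19.2) = 1195.02

1195.02 CFM


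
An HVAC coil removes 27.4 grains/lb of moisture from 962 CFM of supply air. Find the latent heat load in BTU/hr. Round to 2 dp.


Q = 0.68 * 962 * 27.4 = 17923.98 BTU/hr

17923.98 BTU/hr


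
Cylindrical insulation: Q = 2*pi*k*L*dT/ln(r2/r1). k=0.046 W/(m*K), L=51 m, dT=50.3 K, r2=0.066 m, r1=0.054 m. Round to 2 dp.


Q = 2*pi*0.046*51*50.3/ln(0.066/0.054) = 3694.81 W

3694.81 W


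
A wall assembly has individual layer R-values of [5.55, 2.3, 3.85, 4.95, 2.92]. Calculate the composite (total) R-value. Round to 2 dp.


R_total = 5.55 + 2.3 + 3.85 + 4.95 + 2.92 = 19.57

19.57


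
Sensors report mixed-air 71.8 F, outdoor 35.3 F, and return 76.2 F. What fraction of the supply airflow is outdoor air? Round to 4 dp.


frac = (71.8 - 76.2) / (35.3 - 76.2) = 0.1076

0.1076


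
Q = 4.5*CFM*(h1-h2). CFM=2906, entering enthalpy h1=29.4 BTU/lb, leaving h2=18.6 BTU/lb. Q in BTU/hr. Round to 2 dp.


Q = 4.5 * 2906 * (29.4 - 18.6) = 141231.60 BTU/hr

141231.60 BTU/hr


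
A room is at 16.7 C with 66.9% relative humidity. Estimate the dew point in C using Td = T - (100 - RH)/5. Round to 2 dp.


Td = 16.7 - (100-66.9)/5 = 10.08 C

10.08 C


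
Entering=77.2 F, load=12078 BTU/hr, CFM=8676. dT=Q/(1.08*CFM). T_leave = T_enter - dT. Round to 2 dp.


dT = 12078/(1.08*8676) = 1.2890
T_leave = 77.2 - 1.2890 = 75.91 F

75.91 F


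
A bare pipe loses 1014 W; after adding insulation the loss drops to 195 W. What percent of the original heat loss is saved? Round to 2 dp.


Savings = ((1014-195)/1014)*100 = 80.77 %

80.77 %


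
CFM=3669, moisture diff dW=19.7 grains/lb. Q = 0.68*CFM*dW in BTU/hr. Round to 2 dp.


Q = 0.68 * 3669 * 19.7 = 49149.92 BTU/hr

49149.92 BTU/hr


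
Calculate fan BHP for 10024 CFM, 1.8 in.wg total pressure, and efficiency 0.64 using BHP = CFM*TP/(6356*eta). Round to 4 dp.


BHP = 10024 * 1.8 / (6356 * 0.64) = 4.4356 hp

4.4356 hp


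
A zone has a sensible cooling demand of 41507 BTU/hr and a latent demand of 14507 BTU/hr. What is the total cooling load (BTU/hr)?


Qt = 41507 + 14507 = 56014 BTU/hr

56014 BTU/hr


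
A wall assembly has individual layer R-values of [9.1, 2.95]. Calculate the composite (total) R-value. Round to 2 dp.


R_total = 9.1 + 2.95 = 12.05

12.05


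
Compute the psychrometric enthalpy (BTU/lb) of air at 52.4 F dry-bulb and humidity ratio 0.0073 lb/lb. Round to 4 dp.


h = 0.24*52.4 + 0.0073*(1061+0.444*52.4) = 20.4911 BTU/lb

20.4911 BTU/lb


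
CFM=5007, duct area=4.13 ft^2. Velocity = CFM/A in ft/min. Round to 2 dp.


V = 5007 / 4.13 = 1212.35 ft/min

1212.35 ft/min


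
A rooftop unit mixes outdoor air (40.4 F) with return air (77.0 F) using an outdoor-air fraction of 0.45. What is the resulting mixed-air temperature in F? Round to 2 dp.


T_mix = 0.45*40.4 + 0.55*77.0 = 60.53 F

60.53 F


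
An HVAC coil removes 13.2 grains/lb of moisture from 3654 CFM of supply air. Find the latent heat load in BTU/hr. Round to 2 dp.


Q = 0.68 * 3654 * 13.2 = 32798.30 BTU/hr

32798.30 BTU/hr


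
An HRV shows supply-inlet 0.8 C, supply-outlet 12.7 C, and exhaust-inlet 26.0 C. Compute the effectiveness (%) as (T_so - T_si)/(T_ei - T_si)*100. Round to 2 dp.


eff = (12.7-0.8)/(26.0-0.8)*100 = 47.22 %

47.22 %


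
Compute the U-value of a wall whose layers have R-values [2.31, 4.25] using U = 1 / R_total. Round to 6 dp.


R_total = 2.31 + 4.25 = 6.56
U = 1/6.56 = 0.152439

0.152439


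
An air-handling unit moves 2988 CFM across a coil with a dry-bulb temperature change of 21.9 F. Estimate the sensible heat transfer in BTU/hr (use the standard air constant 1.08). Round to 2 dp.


Q = 1.08 * 2988 * 21.9 = 70672.18 BTU/hr

70672.18 BTU/hr


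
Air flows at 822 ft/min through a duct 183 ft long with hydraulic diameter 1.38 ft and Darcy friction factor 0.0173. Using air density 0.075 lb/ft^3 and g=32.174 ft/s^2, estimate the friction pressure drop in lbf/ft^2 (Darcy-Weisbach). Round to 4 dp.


v_fps = 822/60 = 13.7 ft/s
dp = 0.0173*(183/1.38)*0.075*13.7^2/(2*32.174) = 0.5019 lbf/ft^2

0.5019 lbf/ft^2


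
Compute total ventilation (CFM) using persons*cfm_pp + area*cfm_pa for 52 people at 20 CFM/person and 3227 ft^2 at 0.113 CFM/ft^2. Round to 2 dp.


Total = 52*20 + 3227*0.113 = 1404.65 CFM

1404.65 CFM


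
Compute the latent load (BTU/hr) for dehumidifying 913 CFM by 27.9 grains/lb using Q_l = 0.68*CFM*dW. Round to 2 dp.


Q = 0.68 * 913 * 27.9 = 17321.44 BTU/hr

17321.44 BTU/hr


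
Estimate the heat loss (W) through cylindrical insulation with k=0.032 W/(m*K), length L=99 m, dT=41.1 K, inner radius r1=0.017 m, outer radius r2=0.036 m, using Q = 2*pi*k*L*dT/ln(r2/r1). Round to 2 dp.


Q = 2*pi*0.032*99*41.1/ln(0.036/0.017) = 1090.36 W

1090.36 W


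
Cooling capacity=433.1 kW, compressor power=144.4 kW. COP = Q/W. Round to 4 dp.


COP = 433.1 / 144.4 = 2.9993

2.9993


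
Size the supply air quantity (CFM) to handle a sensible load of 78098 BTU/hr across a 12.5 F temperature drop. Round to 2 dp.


CFM = 78098 / (1.08 * 12.5) = 5785.04

5785.04 CFM


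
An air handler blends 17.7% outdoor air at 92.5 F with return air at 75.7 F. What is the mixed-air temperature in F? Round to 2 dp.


T_mix = 75.7 + (17.7/100)*(92.5-75.7) = 78.67 F

78.67 F


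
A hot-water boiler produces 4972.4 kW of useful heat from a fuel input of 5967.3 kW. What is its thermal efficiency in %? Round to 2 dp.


eta = (4972.4/5967.3)*100 = 83.33 %

83.33 %


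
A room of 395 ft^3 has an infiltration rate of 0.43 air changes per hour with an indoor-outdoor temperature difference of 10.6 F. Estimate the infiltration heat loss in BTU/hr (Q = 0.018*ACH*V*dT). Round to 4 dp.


Q = 0.018 * 0.43 * 395 * 10.6 = 32.4074 BTU/hr

32.4074 BTU/hr


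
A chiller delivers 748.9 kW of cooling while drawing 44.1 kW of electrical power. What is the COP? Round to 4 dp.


COP = 748.9 / 44.1 = 16.9819

16.9819
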